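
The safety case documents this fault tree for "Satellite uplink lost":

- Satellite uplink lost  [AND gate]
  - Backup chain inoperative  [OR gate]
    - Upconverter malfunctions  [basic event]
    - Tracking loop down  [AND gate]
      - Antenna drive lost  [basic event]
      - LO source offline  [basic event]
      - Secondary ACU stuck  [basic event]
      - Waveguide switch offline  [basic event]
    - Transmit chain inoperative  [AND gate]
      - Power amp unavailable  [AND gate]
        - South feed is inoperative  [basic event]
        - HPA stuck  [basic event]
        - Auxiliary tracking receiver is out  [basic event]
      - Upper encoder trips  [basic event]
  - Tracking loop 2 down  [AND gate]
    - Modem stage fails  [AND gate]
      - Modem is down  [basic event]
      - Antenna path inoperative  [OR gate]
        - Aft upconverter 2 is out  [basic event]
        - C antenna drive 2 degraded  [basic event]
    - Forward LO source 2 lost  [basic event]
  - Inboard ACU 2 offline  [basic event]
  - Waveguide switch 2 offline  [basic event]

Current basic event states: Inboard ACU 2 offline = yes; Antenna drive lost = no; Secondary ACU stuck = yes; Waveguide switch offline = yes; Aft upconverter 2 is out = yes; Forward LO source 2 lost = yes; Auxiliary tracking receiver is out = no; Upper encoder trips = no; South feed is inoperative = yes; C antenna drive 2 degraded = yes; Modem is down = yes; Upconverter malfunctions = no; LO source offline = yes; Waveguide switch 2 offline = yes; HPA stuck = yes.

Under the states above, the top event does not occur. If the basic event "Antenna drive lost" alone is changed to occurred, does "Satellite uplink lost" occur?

Yes

Counterfactual: set "Antenna drive lost" to occurred.
Tracking loop down [AND]: Antenna drive lost=occurs, LO source offline=occurs, Secondary ACU stuck=occurs, Waveguide switch offline=occurs → all inputs occur → occurs.
Power amp unavailable [AND]: South feed is inoperative=occurs, HPA stuck=occurs, Auxiliary tracking receiver is out=not → not all inputs occur → does not occur.
Transmit chain inoperative [AND]: Power amp unavailable=not, Upper encoder trips=not → not all inputs occur → does not occur.
Backup chain inoperative [OR]: Upconverter malfunctions=not, Tracking loop down=occurs, Transmit chain inoperative=not → at least one input occurs → occurs.
Antenna path inoperative [OR]: Aft upconverter 2 is out=occurs, C antenna drive 2 degraded=occurs → at least one input occurs → occurs.
Modem stage fails [AND]: Modem is down=occurs, Antenna path inoperative=occurs → all inputs occur → occurs.
Tracking loop 2 down [AND]: Modem stage fails=occurs, Forward LO source 2 lost=occurs → all inputs occur → occurs.
Satellite uplink lost [AND]: Backup chain inoperative=occurs, Tracking loop 2 down=occurs, Inboard ACU 2 offline=occurs, Waveguide switch 2 offline=occurs → all inputs occur → occurs.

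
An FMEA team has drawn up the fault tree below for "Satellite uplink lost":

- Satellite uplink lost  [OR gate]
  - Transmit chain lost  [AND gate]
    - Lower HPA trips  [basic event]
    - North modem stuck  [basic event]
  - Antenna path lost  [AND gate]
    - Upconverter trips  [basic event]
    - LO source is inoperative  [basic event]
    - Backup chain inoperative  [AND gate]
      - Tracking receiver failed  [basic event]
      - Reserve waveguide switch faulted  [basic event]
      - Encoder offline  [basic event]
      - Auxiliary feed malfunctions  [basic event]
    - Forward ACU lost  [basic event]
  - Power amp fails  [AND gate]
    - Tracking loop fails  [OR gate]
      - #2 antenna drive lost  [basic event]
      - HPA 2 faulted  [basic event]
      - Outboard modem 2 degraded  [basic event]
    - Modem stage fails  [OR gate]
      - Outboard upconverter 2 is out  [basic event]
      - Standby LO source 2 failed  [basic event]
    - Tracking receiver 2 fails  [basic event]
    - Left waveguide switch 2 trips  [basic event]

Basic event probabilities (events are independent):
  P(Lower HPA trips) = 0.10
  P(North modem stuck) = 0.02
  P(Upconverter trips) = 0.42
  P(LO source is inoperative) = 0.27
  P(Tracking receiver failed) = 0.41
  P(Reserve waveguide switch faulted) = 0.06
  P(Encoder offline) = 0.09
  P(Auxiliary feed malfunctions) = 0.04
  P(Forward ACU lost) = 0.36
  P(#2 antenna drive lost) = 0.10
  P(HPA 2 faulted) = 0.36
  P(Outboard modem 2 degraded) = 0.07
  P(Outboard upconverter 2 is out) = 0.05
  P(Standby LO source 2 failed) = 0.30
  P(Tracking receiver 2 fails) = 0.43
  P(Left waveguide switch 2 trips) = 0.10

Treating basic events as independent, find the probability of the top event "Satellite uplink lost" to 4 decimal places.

0.0087

P(Transmit chain lost) [AND] = 0.10 × 0.02 = 0.002000
P(Backup chain inoperative) [AND] = 0.41 × 0.06 × 0.09 × 0.04 = 0.000089
P(Antenna path lost) [AND] = 0.42 × 0.27 × 0.000089 × 0.36 = 0.000004
P(Tracking loop fails) [OR] = 1 − (1−0.10) × (1−0.36) × (1−0.07) = 0.464320
P(Modem stage fails) [OR] = 1 − (1−0.05) × (1−0.30) = 0.335000
P(Power amp fails) [AND] = 0.464320 × 0.335000 × 0.43 × 0.10 = 0.006689
P(Satellite uplink lost) [OR] = 1 − (1−0.002000) × (1−0.000004) × (1−0.006689) = 0.008680
Rounded to 4 decimal places: P(Satellite uplink lost) ≈ 0.0087.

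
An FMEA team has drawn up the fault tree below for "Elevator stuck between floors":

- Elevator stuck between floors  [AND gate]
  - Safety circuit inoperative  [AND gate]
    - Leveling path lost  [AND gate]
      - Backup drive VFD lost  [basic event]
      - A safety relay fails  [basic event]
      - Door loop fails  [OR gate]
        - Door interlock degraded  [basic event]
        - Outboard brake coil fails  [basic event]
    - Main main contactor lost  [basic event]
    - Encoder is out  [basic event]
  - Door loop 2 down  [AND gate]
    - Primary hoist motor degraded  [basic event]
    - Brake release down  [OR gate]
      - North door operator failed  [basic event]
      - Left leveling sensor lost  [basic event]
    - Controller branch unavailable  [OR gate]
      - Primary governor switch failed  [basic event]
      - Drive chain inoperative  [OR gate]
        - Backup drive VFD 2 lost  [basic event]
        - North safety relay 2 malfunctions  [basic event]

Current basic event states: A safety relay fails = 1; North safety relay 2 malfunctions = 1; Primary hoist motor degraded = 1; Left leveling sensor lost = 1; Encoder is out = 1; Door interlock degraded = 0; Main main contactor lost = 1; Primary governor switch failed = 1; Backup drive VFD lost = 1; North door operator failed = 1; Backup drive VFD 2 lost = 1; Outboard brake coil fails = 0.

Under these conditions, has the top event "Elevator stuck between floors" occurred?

Door loop fails [OR]: Door interlock degraded=not, Outboard brake coil fails=not → no input occurs → does not occur.
Leveling path lost [AND]: Backup drive VFD lost=occurs, A safety relay fails=occurs, Door loop fails=not → not all inputs occur → does not occur.
Safety circuit inoperative [AND]: Leveling path lost=not, Main main contactor lost=occurs, Encoder is out=occurs → not all inputs occur → does not occur.
Brake release down [OR]: North door operator failed=occurs, Left leveling sensor lost=occurs → at least one input occurs → occurs.
Drive chain inoperative [OR]: Backup drive VFD 2 lost=occurs, North safety relay 2 malfunctions=occurs → at least one input occurs → occurs.
Controller branch unavailable [OR]: Primary governor switch failed=occurs, Drive chain inoperative=occurs → at least one input occurs → occurs.
Door loop 2 down [AND]: Primary hoist motor degraded=occurs, Brake release down=occurs, Controller branch unavailable=occurs → all inputs occur → occurs.
Elevator stuck between floors [AND]: Safety circuit inoperative=not, Door loop 2 down=occurs → not all inputs occur → does not occur.

No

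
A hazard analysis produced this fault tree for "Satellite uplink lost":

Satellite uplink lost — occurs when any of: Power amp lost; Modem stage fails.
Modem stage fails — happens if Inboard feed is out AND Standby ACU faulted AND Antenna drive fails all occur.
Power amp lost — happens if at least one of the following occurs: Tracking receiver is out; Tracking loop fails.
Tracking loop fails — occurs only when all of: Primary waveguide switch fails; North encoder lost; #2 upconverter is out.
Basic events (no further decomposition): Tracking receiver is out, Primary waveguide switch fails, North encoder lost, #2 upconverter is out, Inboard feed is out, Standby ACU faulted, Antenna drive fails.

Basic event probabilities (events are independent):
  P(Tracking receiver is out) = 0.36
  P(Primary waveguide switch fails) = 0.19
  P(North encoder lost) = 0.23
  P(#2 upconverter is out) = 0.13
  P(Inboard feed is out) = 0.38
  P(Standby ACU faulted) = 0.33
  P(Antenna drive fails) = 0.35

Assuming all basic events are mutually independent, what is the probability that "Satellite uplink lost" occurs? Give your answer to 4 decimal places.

0.3916

P(Tracking loop fails) [AND] = 0.19 × 0.23 × 0.13 = 0.005681
P(Power amp lost) [OR] = 1 − (1−0.36) × (1−0.005681) = 0.363636
P(Modem stage fails) [AND] = 0.38 × 0.33 × 0.35 = 0.043890
P(Satellite uplink lost) [OR] = 1 − (1−0.363636) × (1−0.043890) = 0.391566
Rounded to 4 decimal places: P(Satellite uplink lost) ≈ 0.3916.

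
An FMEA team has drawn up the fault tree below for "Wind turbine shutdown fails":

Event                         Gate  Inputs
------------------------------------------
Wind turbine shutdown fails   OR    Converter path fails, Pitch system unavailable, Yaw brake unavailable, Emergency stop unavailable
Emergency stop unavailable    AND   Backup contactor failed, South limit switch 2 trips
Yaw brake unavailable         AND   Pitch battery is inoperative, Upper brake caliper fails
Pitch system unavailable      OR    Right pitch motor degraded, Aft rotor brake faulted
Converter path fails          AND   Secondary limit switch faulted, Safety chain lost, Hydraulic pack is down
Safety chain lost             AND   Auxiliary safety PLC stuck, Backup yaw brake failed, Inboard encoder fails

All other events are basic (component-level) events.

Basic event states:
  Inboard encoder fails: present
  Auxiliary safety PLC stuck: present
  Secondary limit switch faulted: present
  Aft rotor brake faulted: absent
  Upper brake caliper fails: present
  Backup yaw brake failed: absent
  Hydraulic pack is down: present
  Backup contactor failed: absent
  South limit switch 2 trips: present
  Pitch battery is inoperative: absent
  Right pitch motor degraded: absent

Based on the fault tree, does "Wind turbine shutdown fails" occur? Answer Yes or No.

Safety chain lost [AND]: Auxiliary safety PLC stuck=occurs, Backup yaw brake failed=not, Inboard encoder fails=occurs → not all inputs occur → does not occur.
Converter path fails [AND]: Secondary limit switch faulted=occurs, Safety chain lost=not, Hydraulic pack is down=occurs → not all inputs occur → does not occur.
Pitch system unavailable [OR]: Right pitch motor degraded=not, Aft rotor brake faulted=not → no input occurs → does not occur.
Yaw brake unavailable [AND]: Pitch battery is inoperative=not, Upper brake caliper fails=occurs → not all inputs occur → does not occur.
Emergency stop unavailable [AND]: Backup contactor failed=not, South limit switch 2 trips=occurs → not all inputs occur → does not occur.
Wind turbine shutdown fails [OR]: Converter path fails=not, Pitch system unavailable=not, Yaw brake unavailable=not, Emergency stop unavailable=not → no input occurs → does not occur.

No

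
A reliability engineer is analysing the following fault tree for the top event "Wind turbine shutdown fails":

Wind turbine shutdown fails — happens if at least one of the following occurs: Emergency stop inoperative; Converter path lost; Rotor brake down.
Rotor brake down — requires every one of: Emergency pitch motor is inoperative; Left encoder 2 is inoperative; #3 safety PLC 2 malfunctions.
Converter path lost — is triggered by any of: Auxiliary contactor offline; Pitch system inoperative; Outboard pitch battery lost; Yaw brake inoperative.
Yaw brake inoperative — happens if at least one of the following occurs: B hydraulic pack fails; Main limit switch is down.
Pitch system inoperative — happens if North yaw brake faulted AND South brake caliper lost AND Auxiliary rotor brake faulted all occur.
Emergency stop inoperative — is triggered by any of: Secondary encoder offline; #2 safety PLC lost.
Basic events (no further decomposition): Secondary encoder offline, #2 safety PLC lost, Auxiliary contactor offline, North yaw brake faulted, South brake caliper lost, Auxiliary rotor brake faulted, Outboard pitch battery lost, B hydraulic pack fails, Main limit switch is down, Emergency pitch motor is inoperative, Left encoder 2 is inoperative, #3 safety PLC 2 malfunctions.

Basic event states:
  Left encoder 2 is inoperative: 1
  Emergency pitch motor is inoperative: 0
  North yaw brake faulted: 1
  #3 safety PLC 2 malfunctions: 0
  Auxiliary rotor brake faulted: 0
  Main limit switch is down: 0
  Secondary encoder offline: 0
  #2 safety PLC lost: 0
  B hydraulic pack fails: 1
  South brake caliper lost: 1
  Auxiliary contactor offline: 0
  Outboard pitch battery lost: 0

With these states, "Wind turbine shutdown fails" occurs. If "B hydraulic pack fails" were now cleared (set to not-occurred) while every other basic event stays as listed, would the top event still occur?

No

Counterfactual: set "B hydraulic pack fails" to not occurred.
Emergency stop inoperative [OR]: Secondary encoder offline=not, #2 safety PLC lost=not → no input occurs → does not occur.
Pitch system inoperative [AND]: North yaw brake faulted=occurs, South brake caliper lost=occurs, Auxiliary rotor brake faulted=not → not all inputs occur → does not occur.
Yaw brake inoperative [OR]: B hydraulic pack fails=not, Main limit switch is down=not → no input occurs → does not occur.
Converter path lost [OR]: Auxiliary contactor offline=not, Pitch system inoperative=not, Outboard pitch battery lost=not, Yaw brake inoperative=not → no input occurs → does not occur.
Rotor brake down [AND]: Emergency pitch motor is inoperative=not, Left encoder 2 is inoperative=occurs, #3 safety PLC 2 malfunctions=not → not all inputs occur → does not occur.
Wind turbine shutdown fails [OR]: Emergency stop inoperative=not, Converter path lost=not, Rotor brake down=not → no input occurs → does not occur.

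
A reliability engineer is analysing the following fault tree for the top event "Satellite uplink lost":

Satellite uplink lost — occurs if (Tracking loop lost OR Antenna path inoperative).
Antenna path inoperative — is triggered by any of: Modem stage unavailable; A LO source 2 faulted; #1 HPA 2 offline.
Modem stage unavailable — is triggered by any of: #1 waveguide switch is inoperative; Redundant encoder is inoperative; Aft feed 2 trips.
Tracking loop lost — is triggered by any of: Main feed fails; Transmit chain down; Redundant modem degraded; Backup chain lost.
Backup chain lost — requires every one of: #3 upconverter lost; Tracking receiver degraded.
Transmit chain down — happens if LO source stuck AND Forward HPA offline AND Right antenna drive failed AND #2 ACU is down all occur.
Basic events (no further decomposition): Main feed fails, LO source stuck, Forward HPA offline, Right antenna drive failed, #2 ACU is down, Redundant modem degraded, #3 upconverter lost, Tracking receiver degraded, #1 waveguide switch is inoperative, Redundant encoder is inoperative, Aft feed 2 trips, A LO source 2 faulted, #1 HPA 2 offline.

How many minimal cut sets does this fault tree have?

9

Transmit chain down [AND]: one cut set from each child combined → 1 × 1 × 1 × 1 = 1 cut set(s).
Backup chain lost [AND]: one cut set from each child combined → 1 × 1 = 1 cut set(s).
Tracking loop lost [OR]: union of children's cut sets → 4 cut set(s).
Modem stage unavailable [OR]: union of children's cut sets → 3 cut set(s).
Antenna path inoperative [OR]: union of children's cut sets → 5 cut set(s).
Satellite uplink lost [OR]: union of children's cut sets → 9 cut set(s).
Minimal cut sets: {Main feed fails}; {#2 ACU is down, Forward HPA offline, LO source stuck, Right antenna drive failed}; {Redundant modem degraded}; {#3 upconverter lost, Tracking receiver degraded}; {#1 waveguide switch is inoperative}; {Redundant encoder is inoperative}; {Aft feed 2 trips}; {A LO source 2 faulted}; {#1 HPA 2 offline}.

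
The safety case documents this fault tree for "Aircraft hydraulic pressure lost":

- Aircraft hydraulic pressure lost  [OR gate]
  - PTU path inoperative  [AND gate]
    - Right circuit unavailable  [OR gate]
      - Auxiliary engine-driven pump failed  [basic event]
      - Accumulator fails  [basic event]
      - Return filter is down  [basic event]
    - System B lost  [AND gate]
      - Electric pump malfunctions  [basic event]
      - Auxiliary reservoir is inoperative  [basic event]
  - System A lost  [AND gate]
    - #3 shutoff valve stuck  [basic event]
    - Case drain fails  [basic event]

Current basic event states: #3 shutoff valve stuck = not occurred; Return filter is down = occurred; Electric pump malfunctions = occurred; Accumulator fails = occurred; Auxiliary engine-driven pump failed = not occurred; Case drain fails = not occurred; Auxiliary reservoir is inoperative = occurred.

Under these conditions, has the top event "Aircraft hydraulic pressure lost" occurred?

Right circuit unavailable [OR]: Auxiliary engine-driven pump failed=not, Accumulator fails=occurs, Return filter is down=occurs → at least one input occurs → occurs.
System B lost [AND]: Electric pump malfunctions=occurs, Auxiliary reservoir is inoperative=occurs → all inputs occur → occurs.
PTU path inoperative [AND]: Right circuit unavailable=occurs, System B lost=occurs → all inputs occur → occurs.
System A lost [AND]: #3 shutoff valve stuck=not, Case drain fails=not → not all inputs occur → does not occur.
Aircraft hydraulic pressure lost [OR]: PTU path inoperative=occurs, System A lost=not → at least one input occurs → occurs.

Yes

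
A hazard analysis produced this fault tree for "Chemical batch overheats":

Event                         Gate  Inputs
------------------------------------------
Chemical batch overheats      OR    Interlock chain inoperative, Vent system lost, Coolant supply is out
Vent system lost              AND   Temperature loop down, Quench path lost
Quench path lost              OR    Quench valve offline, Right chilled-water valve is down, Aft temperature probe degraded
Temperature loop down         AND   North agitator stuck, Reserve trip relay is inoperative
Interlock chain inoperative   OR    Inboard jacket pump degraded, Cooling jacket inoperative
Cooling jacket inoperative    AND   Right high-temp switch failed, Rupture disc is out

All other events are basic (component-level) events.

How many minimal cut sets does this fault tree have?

Cooling jacket inoperative [AND]: one cut set from each child combined → 1 × 1 = 1 cut set(s).
Interlock chain inoperative [OR]: union of children's cut sets → 2 cut set(s).
Temperature loop down [AND]: one cut set from each child combined → 1 × 1 = 1 cut set(s).
Quench path lost [OR]: union of children's cut sets → 3 cut set(s).
Vent system lost [AND]: one cut set from each child combined → 1 × 3 = 3 cut set(s).
Chemical batch overheats [OR]: union of children's cut sets → 6 cut set(s).
Minimal cut sets: {Inboard jacket pump degraded}; {Right high-temp switch failed, Rupture disc is out}; {North agitator stuck, Quench valve offline, Reserve trip relay is inoperative}; {North agitator stuck, Reserve trip relay is inoperative, Right chilled-water valve is down}; {Aft temperature probe degraded, North agitator stuck, Reserve trip relay is inoperative}; {Coolant supply is out}.

6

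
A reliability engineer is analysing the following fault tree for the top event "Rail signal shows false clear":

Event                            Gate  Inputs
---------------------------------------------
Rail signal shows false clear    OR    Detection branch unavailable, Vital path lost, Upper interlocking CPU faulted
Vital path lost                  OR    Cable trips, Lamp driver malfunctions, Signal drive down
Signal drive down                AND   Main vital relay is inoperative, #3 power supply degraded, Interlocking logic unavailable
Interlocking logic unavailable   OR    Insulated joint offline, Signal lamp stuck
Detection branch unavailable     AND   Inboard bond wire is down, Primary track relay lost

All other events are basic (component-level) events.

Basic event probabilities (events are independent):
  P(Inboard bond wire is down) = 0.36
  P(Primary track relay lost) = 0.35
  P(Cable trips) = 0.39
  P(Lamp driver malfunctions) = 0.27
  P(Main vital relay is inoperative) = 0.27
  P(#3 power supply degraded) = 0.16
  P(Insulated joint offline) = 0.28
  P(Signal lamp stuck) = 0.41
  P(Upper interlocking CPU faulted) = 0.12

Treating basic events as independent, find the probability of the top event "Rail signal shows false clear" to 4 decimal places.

0.6660

P(Detection branch unavailable) [AND] = 0.36 × 0.35 = 0.126000
P(Interlocking logic unavailable) [OR] = 1 − (1−0.28) × (1−0.41) = 0.575200
P(Signal drive down) [AND] = 0.27 × 0.16 × 0.575200 = 0.024849
P(Vital path lost) [OR] = 1 − (1−0.39) × (1−0.27) × (1−0.024849) = 0.565765
P(Rail signal shows false clear) [OR] = 1 − (1−0.126000) × (1−0.565765) × (1−0.12) = 0.666021
Rounded to 4 decimal places: P(Rail signal shows false clear) ≈ 0.6660.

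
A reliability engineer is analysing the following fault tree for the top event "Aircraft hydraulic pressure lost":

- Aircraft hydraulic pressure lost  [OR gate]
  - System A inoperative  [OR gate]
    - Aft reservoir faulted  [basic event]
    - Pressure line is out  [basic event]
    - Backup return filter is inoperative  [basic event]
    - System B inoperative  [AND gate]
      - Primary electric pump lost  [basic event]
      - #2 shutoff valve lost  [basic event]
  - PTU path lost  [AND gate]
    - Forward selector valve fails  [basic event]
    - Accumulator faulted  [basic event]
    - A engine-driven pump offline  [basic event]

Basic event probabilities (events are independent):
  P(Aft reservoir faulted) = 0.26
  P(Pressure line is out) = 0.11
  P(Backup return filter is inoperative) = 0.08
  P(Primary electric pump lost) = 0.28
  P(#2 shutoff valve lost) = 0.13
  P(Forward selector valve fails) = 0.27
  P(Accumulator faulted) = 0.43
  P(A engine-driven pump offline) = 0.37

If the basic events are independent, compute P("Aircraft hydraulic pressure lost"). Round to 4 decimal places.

0.4412

P(System B inoperative) [AND] = 0.28 × 0.13 = 0.036400
P(System A inoperative) [OR] = 1 − (1−0.26) × (1−0.11) × (1−0.08) × (1−0.036400) = 0.416143
P(PTU path lost) [AND] = 0.27 × 0.43 × 0.37 = 0.042957
P(Aircraft hydraulic pressure lost) [OR] = 1 − (1−0.416143) × (1−0.042957) = 0.441224
Rounded to 4 decimal places: P(Aircraft hydraulic pressure lost) ≈ 0.4412.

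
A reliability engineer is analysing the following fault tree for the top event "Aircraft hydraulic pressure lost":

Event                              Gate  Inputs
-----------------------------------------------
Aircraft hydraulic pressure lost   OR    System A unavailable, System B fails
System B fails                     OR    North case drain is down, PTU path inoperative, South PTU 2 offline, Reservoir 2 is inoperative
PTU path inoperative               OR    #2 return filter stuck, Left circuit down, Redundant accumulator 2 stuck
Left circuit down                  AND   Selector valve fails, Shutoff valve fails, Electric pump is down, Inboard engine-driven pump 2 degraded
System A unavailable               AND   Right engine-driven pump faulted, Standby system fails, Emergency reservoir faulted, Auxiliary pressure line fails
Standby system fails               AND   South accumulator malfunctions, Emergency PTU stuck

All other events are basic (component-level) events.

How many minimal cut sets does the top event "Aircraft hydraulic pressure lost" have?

7

Standby system fails [AND]: one cut set from each child combined → 1 × 1 = 1 cut set(s).
System A unavailable [AND]: one cut set from each child combined → 1 × 1 × 1 × 1 = 1 cut set(s).
Left circuit down [AND]: one cut set from each child combined → 1 × 1 × 1 × 1 = 1 cut set(s).
PTU path inoperative [OR]: union of children's cut sets → 3 cut set(s).
System B fails [OR]: union of children's cut sets → 6 cut set(s).
Aircraft hydraulic pressure lost [OR]: union of children's cut sets → 7 cut set(s).
Minimal cut sets: {Auxiliary pressure line fails, Emergency PTU stuck, Emergency reservoir faulted, Right engine-driven pump faulted, South accumulator malfunctions}; {North case drain is down}; {#2 return filter stuck}; {Electric pump is down, Inboard engine-driven pump 2 degraded, Selector valve fails, Shutoff valve fails}; {Redundant accumulator 2 stuck}; {South PTU 2 offline}; {Reservoir 2 is inoperative}.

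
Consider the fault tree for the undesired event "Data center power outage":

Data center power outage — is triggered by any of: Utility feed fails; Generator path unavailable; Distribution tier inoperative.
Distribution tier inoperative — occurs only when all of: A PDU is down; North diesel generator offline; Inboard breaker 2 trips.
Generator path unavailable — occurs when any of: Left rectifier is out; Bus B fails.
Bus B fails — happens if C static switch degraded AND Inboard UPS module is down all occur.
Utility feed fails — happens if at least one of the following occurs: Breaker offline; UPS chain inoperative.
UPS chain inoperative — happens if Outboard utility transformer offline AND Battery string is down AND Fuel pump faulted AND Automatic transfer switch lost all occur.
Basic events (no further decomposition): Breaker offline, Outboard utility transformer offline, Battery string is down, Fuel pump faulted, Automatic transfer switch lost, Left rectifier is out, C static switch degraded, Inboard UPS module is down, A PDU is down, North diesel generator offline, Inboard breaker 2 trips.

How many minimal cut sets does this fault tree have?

UPS chain inoperative [AND]: one cut set from each child combined → 1 × 1 × 1 × 1 = 1 cut set(s).
Utility feed fails [OR]: union of children's cut sets → 2 cut set(s).
Bus B fails [AND]: one cut set from each child combined → 1 × 1 = 1 cut set(s).
Generator path unavailable [OR]: union of children's cut sets → 2 cut set(s).
Distribution tier inoperative [AND]: one cut set from each child combined → 1 × 1 × 1 = 1 cut set(s).
Data center power outage [OR]: union of children's cut sets → 5 cut set(s).
Minimal cut sets: {Breaker offline}; {Automatic transfer switch lost, Battery string is down, Fuel pump faulted, Outboard utility transformer offline}; {Left rectifier is out}; {C static switch degraded, Inboard UPS module is down}; {A PDU is down, Inboard breaker 2 trips, North diesel generator offline}.

5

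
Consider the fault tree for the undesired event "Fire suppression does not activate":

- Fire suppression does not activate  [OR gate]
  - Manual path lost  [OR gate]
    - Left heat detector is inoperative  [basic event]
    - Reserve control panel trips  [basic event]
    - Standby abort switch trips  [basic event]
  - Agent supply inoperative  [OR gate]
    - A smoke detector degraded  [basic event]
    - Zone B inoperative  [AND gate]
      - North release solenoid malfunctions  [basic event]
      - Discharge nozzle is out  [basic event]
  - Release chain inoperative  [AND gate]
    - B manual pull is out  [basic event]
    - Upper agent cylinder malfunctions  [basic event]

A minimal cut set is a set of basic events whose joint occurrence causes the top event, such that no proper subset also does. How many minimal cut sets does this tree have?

Manual path lost [OR]: union of children's cut sets → 3 cut set(s).
Zone B inoperative [AND]: one cut set from each child combined → 1 × 1 = 1 cut set(s).
Agent supply inoperative [OR]: union of children's cut sets → 2 cut set(s).
Release chain inoperative [AND]: one cut set from each child combined → 1 × 1 = 1 cut set(s).
Fire suppression does not activate [OR]: union of children's cut sets → 6 cut set(s).
Minimal cut sets: {Left heat detector is inoperative}; {Reserve control panel trips}; {Standby abort switch trips}; {A smoke detector degraded}; {Discharge nozzle is out, North release solenoid malfunctions}; {B manual pull is out, Upper agent cylinder malfunctions}.

6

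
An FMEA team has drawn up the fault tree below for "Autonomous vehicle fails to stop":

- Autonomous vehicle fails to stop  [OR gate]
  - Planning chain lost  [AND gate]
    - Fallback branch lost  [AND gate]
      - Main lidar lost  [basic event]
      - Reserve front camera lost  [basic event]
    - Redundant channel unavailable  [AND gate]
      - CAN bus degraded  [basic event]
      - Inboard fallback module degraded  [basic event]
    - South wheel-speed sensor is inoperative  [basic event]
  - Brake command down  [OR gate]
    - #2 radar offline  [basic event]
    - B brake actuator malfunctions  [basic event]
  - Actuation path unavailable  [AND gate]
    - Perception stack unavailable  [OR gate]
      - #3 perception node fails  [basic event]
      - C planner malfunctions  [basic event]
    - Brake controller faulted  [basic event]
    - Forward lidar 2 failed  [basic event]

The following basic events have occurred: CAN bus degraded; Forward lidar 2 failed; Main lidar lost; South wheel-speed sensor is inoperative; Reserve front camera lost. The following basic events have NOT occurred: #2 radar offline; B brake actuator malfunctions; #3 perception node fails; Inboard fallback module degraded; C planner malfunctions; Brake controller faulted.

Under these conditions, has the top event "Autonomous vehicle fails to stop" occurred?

Fallback branch lost [AND]: Main lidar lost=occurs, Reserve front camera lost=occurs → all inputs occur → occurs.
Redundant channel unavailable [AND]: CAN bus degraded=occurs, Inboard fallback module degraded=not → not all inputs occur → does not occur.
Planning chain lost [AND]: Fallback branch lost=occurs, Redundant channel unavailable=not, South wheel-speed sensor is inoperative=occurs → not all inputs occur → does not occur.
Brake command down [OR]: #2 radar offline=not, B brake actuator malfunctions=not → no input occurs → does not occur.
Perception stack unavailable [OR]: #3 perception node fails=not, C planner malfunctions=not → no input occurs → does not occur.
Actuation path unavailable [AND]: Perception stack unavailable=not, Brake controller faulted=not, Forward lidar 2 failed=occurs → not all inputs occur → does not occur.
Autonomous vehicle fails to stop [OR]: Planning chain lost=not, Brake command down=not, Actuation path unavailable=not → no input occurs → does not occur.

No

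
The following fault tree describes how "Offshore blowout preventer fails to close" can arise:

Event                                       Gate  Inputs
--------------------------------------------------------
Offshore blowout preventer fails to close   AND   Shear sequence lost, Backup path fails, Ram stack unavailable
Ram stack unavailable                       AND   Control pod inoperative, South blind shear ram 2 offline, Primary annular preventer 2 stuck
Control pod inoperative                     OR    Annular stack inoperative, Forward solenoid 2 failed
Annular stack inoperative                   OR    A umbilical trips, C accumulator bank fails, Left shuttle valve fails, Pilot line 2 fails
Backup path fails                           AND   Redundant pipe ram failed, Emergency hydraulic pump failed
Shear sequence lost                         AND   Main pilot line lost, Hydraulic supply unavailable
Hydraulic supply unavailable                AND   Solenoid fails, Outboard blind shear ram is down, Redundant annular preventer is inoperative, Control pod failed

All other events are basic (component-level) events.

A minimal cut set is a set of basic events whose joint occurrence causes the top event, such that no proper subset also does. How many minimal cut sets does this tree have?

Hydraulic supply unavailable [AND]: one cut set from each child combined → 1 × 1 × 1 × 1 = 1 cut set(s).
Shear sequence lost [AND]: one cut set from each child combined → 1 × 1 = 1 cut set(s).
Backup path fails [AND]: one cut set from each child combined → 1 × 1 = 1 cut set(s).
Annular stack inoperative [OR]: union of children's cut sets → 4 cut set(s).
Control pod inoperative [OR]: union of children's cut sets → 5 cut set(s).
Ram stack unavailable [AND]: one cut set from each child combined → 5 × 1 × 1 = 5 cut set(s).
Offshore blowout preventer fails to close [AND]: one cut set from each child combined → 1 × 1 × 5 = 5 cut set(s).
Minimal cut sets: {A umbilical trips, Control pod failed, Emergency hydraulic pump failed, Main pilot line lost, Outboard blind shear ram is down, Primary annular preventer 2 stuck, Redundant annular preventer is inoperative, Redundant pipe ram failed, Solenoid fails, South blind shear ram 2 offline}; {C accumulator bank fails, Control pod failed, Emergency hydraulic pump failed, Main pilot line lost, Outboard blind shear ram is down, Primary annular preventer 2 stuck, Redundant annular preventer is inoperative, Redundant pipe ram failed, Solenoid fails, South blind shear ram 2 offline}; {Control pod failed, Emergency hydraulic pump failed, Left shuttle valve fails, Main pilot line lost, Outboard blind shear ram is down, Primary annular preventer 2 stuck, Redundant annular preventer is inoperative, Redundant pipe ram failed, Solenoid fails, South blind shear ram 2 offline}; {Control pod failed, Emergency hydraulic pump failed, Main pilot line lost, Outboard blind shear ram is down, Pilot line 2 fails, Primary annular preventer 2 stuck, Redundant annular preventer is inoperative, Redundant pipe ram failed, Solenoid fails, South blind shear ram 2 offline}; {Control pod failed, Emergency hydraulic pump failed, Forward solenoid 2 failed, Main pilot line lost, Outboard blind shear ram is down, Primary annular preventer 2 stuck, Redundant annular preventer is inoperative, Redundant pipe ram failed, Solenoid fails, South blind shear ram 2 offline}.

5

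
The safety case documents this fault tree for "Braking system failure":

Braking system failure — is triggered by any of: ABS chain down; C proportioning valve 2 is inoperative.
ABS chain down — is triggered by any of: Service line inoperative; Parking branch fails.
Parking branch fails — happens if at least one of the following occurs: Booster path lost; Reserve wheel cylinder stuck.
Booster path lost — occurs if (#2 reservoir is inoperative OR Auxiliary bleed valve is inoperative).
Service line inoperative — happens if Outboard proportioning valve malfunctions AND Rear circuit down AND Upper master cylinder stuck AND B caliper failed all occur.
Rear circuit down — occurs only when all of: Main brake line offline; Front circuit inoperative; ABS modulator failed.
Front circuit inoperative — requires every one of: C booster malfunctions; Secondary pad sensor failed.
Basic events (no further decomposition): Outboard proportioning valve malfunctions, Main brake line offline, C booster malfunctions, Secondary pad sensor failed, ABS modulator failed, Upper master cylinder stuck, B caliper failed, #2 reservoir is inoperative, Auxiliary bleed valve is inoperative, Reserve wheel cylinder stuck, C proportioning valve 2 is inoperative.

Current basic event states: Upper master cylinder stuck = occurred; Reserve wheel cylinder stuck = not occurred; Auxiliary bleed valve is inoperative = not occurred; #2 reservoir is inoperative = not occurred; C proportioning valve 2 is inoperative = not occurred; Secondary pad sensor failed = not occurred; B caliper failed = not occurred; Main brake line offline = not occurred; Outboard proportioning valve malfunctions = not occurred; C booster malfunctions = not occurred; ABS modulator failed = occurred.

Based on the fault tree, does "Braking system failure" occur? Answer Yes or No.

No

Front circuit inoperative [AND]: C booster malfunctions=not, Secondary pad sensor failed=not → not all inputs occur → does not occur.
Rear circuit down [AND]: Main brake line offline=not, Front circuit inoperative=not, ABS modulator failed=occurs → not all inputs occur → does not occur.
Service line inoperative [AND]: Outboard proportioning valve malfunctions=not, Rear circuit down=not, Upper master cylinder stuck=occurs, B caliper failed=not → not all inputs occur → does not occur.
Booster path lost [OR]: #2 reservoir is inoperative=not, Auxiliary bleed valve is inoperative=not → no input occurs → does not occur.
Parking branch fails [OR]: Booster path lost=not, Reserve wheel cylinder stuck=not → no input occurs → does not occur.
ABS chain down [OR]: Service line inoperative=not, Parking branch fails=not → no input occurs → does not occur.
Braking system failure [OR]: ABS chain down=not, C proportioning valve 2 is inoperative=not → no input occurs → does not occur.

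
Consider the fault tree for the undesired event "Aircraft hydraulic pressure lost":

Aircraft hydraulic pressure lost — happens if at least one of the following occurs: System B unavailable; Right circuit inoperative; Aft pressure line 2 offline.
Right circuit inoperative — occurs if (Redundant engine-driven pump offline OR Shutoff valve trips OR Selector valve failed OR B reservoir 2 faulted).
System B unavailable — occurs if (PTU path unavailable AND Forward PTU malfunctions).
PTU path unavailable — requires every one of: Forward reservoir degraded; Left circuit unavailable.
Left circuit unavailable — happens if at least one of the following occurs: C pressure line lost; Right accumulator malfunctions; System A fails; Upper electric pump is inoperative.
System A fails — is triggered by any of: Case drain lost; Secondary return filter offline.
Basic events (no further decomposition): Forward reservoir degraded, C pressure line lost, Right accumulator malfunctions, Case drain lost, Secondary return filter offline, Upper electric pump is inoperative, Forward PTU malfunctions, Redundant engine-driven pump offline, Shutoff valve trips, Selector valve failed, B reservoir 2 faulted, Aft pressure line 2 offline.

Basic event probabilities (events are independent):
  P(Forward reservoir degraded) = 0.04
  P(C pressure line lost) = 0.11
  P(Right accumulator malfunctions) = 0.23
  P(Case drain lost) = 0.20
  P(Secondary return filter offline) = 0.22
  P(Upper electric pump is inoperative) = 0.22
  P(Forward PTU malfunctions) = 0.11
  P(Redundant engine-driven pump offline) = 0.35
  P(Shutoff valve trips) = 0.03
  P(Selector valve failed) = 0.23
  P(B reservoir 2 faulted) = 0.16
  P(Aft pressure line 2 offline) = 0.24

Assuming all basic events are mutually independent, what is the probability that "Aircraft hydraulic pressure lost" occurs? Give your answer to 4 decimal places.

0.6910

P(System A fails) [OR] = 1 − (1−0.20) × (1−0.22) = 0.376000
P(Left circuit unavailable) [OR] = 1 − (1−0.11) × (1−0.23) × (1−0.376000) × (1−0.22) = 0.666451
P(PTU path unavailable) [AND] = 0.04 × 0.666451 = 0.026658
P(System B unavailable) [AND] = 0.026658 × 0.11 = 0.002932
P(Right circuit inoperative) [OR] = 1 − (1−0.35) × (1−0.03) × (1−0.23) × (1−0.16) = 0.592193
P(Aircraft hydraulic pressure lost) [OR] = 1 − (1−0.002932) × (1−0.592193) × (1−0.24) = 0.690975
Rounded to 4 decimal places: P(Aircraft hydraulic pressure lost) ≈ 0.6910.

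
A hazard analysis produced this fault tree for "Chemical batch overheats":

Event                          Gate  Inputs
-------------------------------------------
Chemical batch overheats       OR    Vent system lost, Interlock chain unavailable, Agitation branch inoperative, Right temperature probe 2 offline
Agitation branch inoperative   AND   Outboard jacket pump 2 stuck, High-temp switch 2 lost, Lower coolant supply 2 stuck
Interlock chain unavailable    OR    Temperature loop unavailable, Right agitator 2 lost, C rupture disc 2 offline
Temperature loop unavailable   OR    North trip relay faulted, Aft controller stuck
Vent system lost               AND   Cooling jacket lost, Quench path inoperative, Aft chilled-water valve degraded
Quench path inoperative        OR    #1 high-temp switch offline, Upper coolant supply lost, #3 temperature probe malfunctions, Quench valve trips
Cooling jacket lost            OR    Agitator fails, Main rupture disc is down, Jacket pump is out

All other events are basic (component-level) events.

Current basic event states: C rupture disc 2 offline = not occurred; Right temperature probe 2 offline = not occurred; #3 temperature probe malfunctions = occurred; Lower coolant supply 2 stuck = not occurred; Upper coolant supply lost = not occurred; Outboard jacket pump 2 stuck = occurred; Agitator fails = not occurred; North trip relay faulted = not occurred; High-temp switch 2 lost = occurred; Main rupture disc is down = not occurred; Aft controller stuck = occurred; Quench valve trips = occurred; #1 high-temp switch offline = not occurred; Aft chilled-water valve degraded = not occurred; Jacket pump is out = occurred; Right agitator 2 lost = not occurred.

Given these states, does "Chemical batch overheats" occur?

Cooling jacket lost [OR]: Agitator fails=not, Main rupture disc is down=not, Jacket pump is out=occurs → at least one input occurs → occurs.
Quench path inoperative [OR]: #1 high-temp switch offline=not, Upper coolant supply lost=not, #3 temperature probe malfunctions=occurs, Quench valve trips=occurs → at least one input occurs → occurs.
Vent system lost [AND]: Cooling jacket lost=occurs, Quench path inoperative=occurs, Aft chilled-water valve degraded=not → not all inputs occur → does not occur.
Temperature loop unavailable [OR]: North trip relay faulted=not, Aft controller stuck=occurs → at least one input occurs → occurs.
Interlock chain unavailable [OR]: Temperature loop unavailable=occurs, Right agitator 2 lost=not, C rupture disc 2 offline=not → at least one input occurs → occurs.
Agitation branch inoperative [AND]: Outboard jacket pump 2 stuck=occurs, High-temp switch 2 lost=occurs, Lower coolant supply 2 stuck=not → not all inputs occur → does not occur.
Chemical batch overheats [OR]: Vent system lost=not, Interlock chain unavailable=occurs, Agitation branch inoperative=not, Right temperature probe 2 offline=not → at least one input occurs → occurs.

Yes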